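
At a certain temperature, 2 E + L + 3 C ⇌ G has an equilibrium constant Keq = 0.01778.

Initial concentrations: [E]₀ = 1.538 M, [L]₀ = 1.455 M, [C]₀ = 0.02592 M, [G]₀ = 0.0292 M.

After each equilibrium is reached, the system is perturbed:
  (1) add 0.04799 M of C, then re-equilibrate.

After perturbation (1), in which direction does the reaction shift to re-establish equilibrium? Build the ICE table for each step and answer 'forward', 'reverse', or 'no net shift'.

Direction: forward

Q₀ = 487.2 vs Keq = 0.01778 ⇒ Q>K, reverse
Step 1:
                    E           L           C           G
  Initial       1.538       1.455     0.02592      0.0292
  Change       0.0582      0.0291     0.08731     -0.0291
  Equil         1.596       1.484      0.1132  9.7595e-05
  solve Keq expr → x = -0.0291; check Q = 0.01778
Then add 0.04799 M of C.
Step 2:
                    E           L           C           G
  Initial       1.596       1.484      0.1612  9.7595e-05
  Change  -3.6224e-04 -1.8112e-04 -5.4336e-04  1.8112e-04
  Equil         1.596       1.484      0.1607  2.7871e-04
  solve Keq expr → x = 1.8112e-04; check Q = 0.01778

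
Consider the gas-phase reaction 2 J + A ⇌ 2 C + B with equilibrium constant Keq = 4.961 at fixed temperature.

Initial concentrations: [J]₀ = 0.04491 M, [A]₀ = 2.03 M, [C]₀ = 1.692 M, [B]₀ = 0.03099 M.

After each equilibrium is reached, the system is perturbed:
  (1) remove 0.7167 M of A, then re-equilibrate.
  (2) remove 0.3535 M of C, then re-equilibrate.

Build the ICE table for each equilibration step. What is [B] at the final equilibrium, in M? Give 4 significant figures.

[B]_eq = 0.01856 M

Q₀ = 21.67 vs Keq = 4.961 ⇒ Q>K, reverse
Step 1:
                   J          A          C          B
  I          0.04491       2.03      1.692    0.03099
  C          0.02564    0.01282   -0.02564   -0.01282
  E          0.07055      2.043      1.666    0.01817
  solve Keq expr → x = -0.01282; check Q = 4.961
Then remove 0.7167 M of A.
Step 2:
                   J          A          C          B
  I          0.07055      1.326      1.666    0.01817
  C          0.00729   0.003645   -0.00729  -0.003645
  E          0.07784       1.33      1.659    0.01452
  solve Keq expr → x = -0.003645; check Q = 4.961
Then remove 0.3535 M of C.
Step 3:
                   J          A          C          B
  I          0.07784       1.33      1.306    0.01452
  C        -0.008067  -0.004033   0.008067   0.004033
  E          0.06978      1.326      1.314    0.01856
  solve Keq expr → x = 0.004033; check Q = 4.961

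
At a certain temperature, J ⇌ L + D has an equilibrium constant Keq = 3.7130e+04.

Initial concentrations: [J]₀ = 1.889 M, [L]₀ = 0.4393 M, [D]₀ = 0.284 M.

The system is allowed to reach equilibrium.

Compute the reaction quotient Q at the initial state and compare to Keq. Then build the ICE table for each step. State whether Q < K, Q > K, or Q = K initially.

Q₀ = 0.06605 vs Keq = 3.7130e+04 ⇒ Q<K, forward
Step 1:
                   J          L          D
  I            1.889     0.4393      0.284
  C           -1.889      1.889      1.889
  E       1.3625e-04      2.328      2.173
  solve Keq expr → x = 1.889; check Q = 3.7130e+04

Q₀ = 0.06605; Q < K (proceeds forward)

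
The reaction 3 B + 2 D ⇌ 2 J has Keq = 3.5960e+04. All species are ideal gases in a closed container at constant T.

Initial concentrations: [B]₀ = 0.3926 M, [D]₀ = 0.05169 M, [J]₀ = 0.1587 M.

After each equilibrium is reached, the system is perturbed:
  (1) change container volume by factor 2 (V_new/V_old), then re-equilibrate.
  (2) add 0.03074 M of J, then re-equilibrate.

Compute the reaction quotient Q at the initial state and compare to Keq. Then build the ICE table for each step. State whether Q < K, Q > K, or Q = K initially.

Q₀ = 155.8; Q < K (proceeds forward)

Q₀ = 155.8 vs Keq = 3.5960e+04 ⇒ Q<K, forward
Step 1:
                    B           D           J
  init         0.3926     0.05169      0.1587
  Δ          -0.06876    -0.04584     0.04584
  eq           0.3238    0.005853      0.2045
  solve Keq expr → x = 0.02292; check Q = 3.5960e+04
Then change container volume by factor 2 (V_new/V_old).
Step 2:
                    B           D           J
  init         0.1619    0.002926      0.1023
  Δ          0.006771    0.004514   -0.004514
  eq           0.1687     0.00744     0.09775
  solve Keq expr → x = -0.002257; check Q = 3.5960e+04
Then add 0.03074 M of J.
Step 3:
                    B           D           J
  init         0.1687     0.00744      0.1285
  Δ           0.00292    0.001947   -0.001947
  eq           0.1716    0.009387      0.1265
  solve Keq expr → x = -9.7335e-04; check Q = 3.5960e+04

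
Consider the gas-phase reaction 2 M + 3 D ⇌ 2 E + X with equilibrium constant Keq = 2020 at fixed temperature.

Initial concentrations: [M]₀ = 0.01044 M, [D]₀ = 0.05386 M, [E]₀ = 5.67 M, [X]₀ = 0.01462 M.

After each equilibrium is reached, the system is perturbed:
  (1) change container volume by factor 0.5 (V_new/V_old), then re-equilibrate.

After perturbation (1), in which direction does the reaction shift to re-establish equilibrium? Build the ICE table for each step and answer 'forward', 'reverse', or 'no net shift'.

Direction: forward

Q₀ = 2.7600e+07 vs Keq = 2020 ⇒ Q>K, reverse
Step 1:
                  M         D         E         X
  Initial   0.01044   0.05386      5.67   0.01462
  Change    0.02906   0.04359  -0.02906  -0.01453
  Equil      0.0395   0.09745     5.641 9.1633e-05
  solve Keq expr → x = -0.01453; check Q = 2020
Then change container volume by factor 0.5 (V_new/V_old).
Step 2:
                  M         D         E         X
  Initial   0.07899    0.1949     11.28 1.8327e-04
  Change  -0.001028 -0.001542  0.001028 5.1390e-04
  Equil     0.07797    0.1933     11.28 6.9717e-04
  solve Keq expr → x = 5.1390e-04; check Q = 2020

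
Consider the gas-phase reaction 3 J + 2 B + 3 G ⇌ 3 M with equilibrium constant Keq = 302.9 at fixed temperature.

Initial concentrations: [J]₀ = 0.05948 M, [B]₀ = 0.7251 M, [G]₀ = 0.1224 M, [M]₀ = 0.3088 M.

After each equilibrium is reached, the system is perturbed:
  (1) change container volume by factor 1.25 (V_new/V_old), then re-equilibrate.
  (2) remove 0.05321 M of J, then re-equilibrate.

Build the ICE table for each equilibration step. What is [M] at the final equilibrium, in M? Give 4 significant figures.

Q₀ = 1.4514e+05 vs Keq = 302.9 ⇒ Q>K, reverse
Step 1:
                    J           B           G           M
  init        0.05948      0.7251      0.1224      0.3088
  Δ            0.1015     0.06766      0.1015     -0.1015
  eq            0.161      0.7928      0.2239      0.2073
  solve Keq expr → x = -0.03383; check Q = 302.9
Then change container volume by factor 1.25 (V_new/V_old).
Step 2:
                    J           B           G           M
  init         0.1288      0.6342      0.1791      0.1659
  Δ           0.01893     0.01262     0.01893    -0.01893
  eq           0.1477      0.6468       0.198      0.1469
  solve Keq expr → x = -0.006309; check Q = 302.9
Then remove 0.05321 M of J.
Step 3:
                    J           B           G           M
  init        0.09449      0.6468       0.198      0.1469
  Δ           0.01993     0.01329     0.01993    -0.01993
  eq           0.1144      0.6601       0.218       0.127
  solve Keq expr → x = -0.006645; check Q = 302.9

[M]_eq = 0.127 M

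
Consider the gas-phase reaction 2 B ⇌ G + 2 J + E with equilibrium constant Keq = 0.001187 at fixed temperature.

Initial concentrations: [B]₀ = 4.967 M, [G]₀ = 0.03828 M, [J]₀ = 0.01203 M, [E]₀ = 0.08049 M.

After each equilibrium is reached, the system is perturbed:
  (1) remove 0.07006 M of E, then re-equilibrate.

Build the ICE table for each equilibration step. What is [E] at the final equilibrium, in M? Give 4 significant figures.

[E]_eq = 0.2722 M

Q₀ = 1.8074e-08 vs Keq = 0.001187 ⇒ Q<K, forward
Step 1:
                  B         G         J         E
  I           4.967   0.03828   0.01203   0.08049
  C          -0.493    0.2465     0.493    0.2465
  E           4.474    0.2848    0.5051     0.327
  solve Keq expr → x = 0.2465; check Q = 0.001187
Then remove 0.07006 M of E.
Step 2:
                  B         G         J         E
  I           4.474    0.2848    0.5051     0.257
  C        -0.03054   0.01527   0.03054   0.01527
  E           4.443    0.3001    0.5356    0.2722
  solve Keq expr → x = 0.01527; check Q = 0.001187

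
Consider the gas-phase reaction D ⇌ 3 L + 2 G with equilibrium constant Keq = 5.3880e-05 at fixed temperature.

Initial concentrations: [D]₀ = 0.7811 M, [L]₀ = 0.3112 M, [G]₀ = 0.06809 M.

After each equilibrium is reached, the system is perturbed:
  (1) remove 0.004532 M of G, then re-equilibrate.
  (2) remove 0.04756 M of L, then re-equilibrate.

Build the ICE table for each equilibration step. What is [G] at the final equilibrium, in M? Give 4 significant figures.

Q₀ = 1.7889e-04 vs Keq = 5.3880e-05 ⇒ Q>K, reverse
Step 1:
                  D         L         G
  I          0.7811    0.3112   0.06809
  C         0.01157  -0.03471  -0.02314
  E          0.7927    0.2765   0.04495
  solve Keq expr → x = -0.01157; check Q = 5.3880e-05
Then remove 0.004532 M of G.
Step 2:
                  D         L         G
  I          0.7927    0.2765   0.04042
  C       -0.001652  0.004956  0.003304
  E           0.791    0.2814   0.04372
  solve Keq expr → x = 0.001652; check Q = 5.3880e-05
Then remove 0.04756 M of L.
Step 3:
                  D         L         G
  I           0.791    0.2339   0.04372
  C       -0.004561   0.01368  0.009122
  E          0.7865    0.2476   0.05284
  solve Keq expr → x = 0.004561; check Q = 5.3880e-05

[G]_eq = 0.05284 M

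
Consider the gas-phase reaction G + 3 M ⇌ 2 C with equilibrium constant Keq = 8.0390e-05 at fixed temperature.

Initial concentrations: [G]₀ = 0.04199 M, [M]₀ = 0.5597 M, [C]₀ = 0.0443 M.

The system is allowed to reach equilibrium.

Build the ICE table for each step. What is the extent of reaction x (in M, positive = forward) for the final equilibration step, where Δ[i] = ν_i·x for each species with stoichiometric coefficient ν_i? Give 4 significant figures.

Q₀ = 0.2666 vs Keq = 8.0390e-05 ⇒ Q>K, reverse
Step 1:
                   G          M          C
  init       0.04199     0.5597     0.0443
  Δ          0.02159    0.06478   -0.04318
  eq         0.06358     0.6245   0.001116
  solve Keq expr → x = -0.02159; check Q = 8.0390e-05

x = -0.02159 M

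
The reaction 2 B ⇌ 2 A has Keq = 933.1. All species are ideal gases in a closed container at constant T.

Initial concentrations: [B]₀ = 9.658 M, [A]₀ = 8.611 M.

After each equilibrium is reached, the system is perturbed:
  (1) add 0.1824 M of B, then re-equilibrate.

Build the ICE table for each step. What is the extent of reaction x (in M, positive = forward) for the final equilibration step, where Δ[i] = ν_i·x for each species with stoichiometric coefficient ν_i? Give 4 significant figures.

Q₀ = 0.7949 vs Keq = 933.1 ⇒ Q<K, forward
Step 1:
                    B           A
  init          9.658       8.611
  Δ            -9.079       9.079
  eq           0.5791       17.69
  solve Keq expr → x = 4.539; check Q = 933.1
Then add 0.1824 M of B.
Step 2:
                    B           A
  init         0.7615       17.69
  Δ           -0.1766      0.1766
  eq           0.5849       17.87
  solve Keq expr → x = 0.08831; check Q = 933.1

x = 0.08831 M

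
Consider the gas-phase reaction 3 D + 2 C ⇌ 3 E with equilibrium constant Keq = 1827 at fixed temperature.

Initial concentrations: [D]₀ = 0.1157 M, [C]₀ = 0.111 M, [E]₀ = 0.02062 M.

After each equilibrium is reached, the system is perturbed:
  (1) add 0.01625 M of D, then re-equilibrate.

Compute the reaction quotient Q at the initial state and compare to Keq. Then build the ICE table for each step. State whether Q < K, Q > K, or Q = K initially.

Q₀ = 0.4594; Q < K (proceeds forward)

Q₀ = 0.4594 vs Keq = 1827 ⇒ Q<K, forward
Step 1:
                    D           C           E
  Initial      0.1157       0.111     0.02062
  Change     -0.06974     -0.0465     0.06974
  Equil       0.04596      0.0645     0.09036
  solve Keq expr → x = 0.02325; check Q = 1827
Then add 0.01625 M of D.
Step 2:
                    D           C           E
  Initial     0.06221      0.0645     0.09036
  Change    -0.008628   -0.005752    0.008628
  Equil       0.05358     0.05875     0.09899
  solve Keq expr → x = 0.002876; check Q = 1827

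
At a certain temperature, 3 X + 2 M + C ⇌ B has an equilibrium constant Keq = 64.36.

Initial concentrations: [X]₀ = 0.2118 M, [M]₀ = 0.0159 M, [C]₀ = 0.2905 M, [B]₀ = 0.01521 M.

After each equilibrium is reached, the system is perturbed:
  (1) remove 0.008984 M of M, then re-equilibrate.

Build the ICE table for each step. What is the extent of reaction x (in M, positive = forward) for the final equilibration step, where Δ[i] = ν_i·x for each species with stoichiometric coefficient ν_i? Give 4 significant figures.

x = -2.2378e-04 M

Q₀ = 2.1798e+04 vs Keq = 64.36 ⇒ Q>K, reverse
Step 1:
                    X           M           C           B
  init         0.2118      0.0159      0.2905     0.01521
  Δ           0.04364     0.02909     0.01455    -0.01455
  eq           0.2554     0.04499       0.305  6.6251e-04
  solve Keq expr → x = -0.01455; check Q = 64.36
Then remove 0.008984 M of M.
Step 2:
                    X           M           C           B
  init         0.2554     0.03601       0.305  6.6251e-04
  Δ        6.7133e-04  4.4755e-04  2.2378e-04 -2.2378e-04
  eq           0.2561     0.03646      0.3053  4.3873e-04
  solve Keq expr → x = -2.2378e-04; check Q = 64.36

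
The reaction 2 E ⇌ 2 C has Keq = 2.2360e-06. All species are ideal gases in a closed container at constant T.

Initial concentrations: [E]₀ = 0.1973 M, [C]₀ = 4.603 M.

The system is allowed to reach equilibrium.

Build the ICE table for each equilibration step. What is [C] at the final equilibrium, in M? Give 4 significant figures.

Q₀ = 544.3 vs Keq = 2.2360e-06 ⇒ Q>K, reverse
Step 1:
                    E           C
  Initial      0.1973       4.603
  Change        4.596      -4.596
  Equil         4.793    0.007167
  solve Keq expr → x = -2.298; check Q = 2.2360e-06

[C]_eq = 0.007167 M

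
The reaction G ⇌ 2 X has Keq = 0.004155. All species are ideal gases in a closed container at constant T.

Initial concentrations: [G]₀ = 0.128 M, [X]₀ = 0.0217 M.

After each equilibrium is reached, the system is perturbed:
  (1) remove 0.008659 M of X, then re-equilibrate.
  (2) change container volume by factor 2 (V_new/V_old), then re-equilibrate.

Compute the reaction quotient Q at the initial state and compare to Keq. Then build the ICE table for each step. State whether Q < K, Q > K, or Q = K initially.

Q₀ = 0.003679 vs Keq = 0.004155 ⇒ Q<K, forward
Step 1:
                    G           X
  init          0.128      0.0217
  Δ       -6.5145e-04    0.001303
  eq           0.1273       0.023
  solve Keq expr → x = 6.5145e-04; check Q = 0.004155
Then remove 0.008659 M of X.
Step 2:
                    G           X
  init         0.1273     0.01434
  Δ         -0.004141    0.008282
  eq           0.1232     0.02263
  solve Keq expr → x = 0.004141; check Q = 0.004155
Then change container volume by factor 2 (V_new/V_old).
Step 3:
                    G           X
  init         0.0616     0.01131
  Δ         -0.002199    0.004398
  eq           0.0594     0.01571
  solve Keq expr → x = 0.002199; check Q = 0.004155

Q₀ = 0.003679; Q < K (proceeds forward)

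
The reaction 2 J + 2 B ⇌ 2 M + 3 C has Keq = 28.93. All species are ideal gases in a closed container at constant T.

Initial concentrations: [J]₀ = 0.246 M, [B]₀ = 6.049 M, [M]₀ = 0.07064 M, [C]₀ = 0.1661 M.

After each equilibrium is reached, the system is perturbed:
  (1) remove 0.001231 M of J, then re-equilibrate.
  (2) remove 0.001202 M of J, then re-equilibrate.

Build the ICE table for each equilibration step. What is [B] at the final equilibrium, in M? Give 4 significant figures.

[B]_eq = 5.809 M

Q₀ = 1.0327e-05 vs Keq = 28.93 ⇒ Q<K, forward
Step 1:
                  J         B         M         C
  Initial     0.246     6.049   0.07064    0.1661
  Change    -0.2421   -0.2421    0.2421    0.3632
  Equil    0.003857     5.807    0.3128    0.5293
  solve Keq expr → x = 0.1211; check Q = 28.93
Then remove 0.001231 M of J.
Step 2:
                  J         B         M         C
  Initial  0.002626     5.807    0.3128    0.5293
  Change   0.001196  0.001196 -0.001196 -0.001794
  Equil    0.003822     5.808    0.3116    0.5275
  solve Keq expr → x = -5.9798e-04; check Q = 28.93
Then remove 0.001202 M of J.
Step 3:
                  J         B         M         C
  Initial   0.00262     5.808    0.3116    0.5275
  Change   0.001168  0.001168 -0.001168 -0.001752
  Equil    0.003787     5.809    0.3104    0.5258
  solve Keq expr → x = -5.8398e-04; check Q = 28.93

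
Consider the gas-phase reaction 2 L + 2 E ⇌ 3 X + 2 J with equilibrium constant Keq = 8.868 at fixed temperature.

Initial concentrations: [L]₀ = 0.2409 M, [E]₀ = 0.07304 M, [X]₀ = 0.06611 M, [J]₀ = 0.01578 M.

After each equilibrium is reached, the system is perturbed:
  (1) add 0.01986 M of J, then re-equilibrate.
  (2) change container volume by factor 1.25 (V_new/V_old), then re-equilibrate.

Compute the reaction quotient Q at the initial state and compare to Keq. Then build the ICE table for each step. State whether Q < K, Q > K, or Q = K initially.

Q₀ = 2.3239e-04 vs Keq = 8.868 ⇒ Q<K, forward
Step 1:
                   L          E          X          J
  init        0.2409    0.07304    0.06611    0.01578
  Δ         -0.06336   -0.06336    0.09504    0.06336
  eq          0.1775   0.009683     0.1611    0.07914
  solve Keq expr → x = 0.03168; check Q = 8.868
Then add 0.01986 M of J.
Step 2:
                   L          E          X          J
  init        0.1775   0.009683     0.1611      0.099
  Δ         0.001797   0.001797  -0.002695  -0.001797
  eq          0.1793    0.01148     0.1585     0.0972
  solve Keq expr → x = -8.9840e-04; check Q = 8.868
Then change container volume by factor 1.25 (V_new/V_old).
Step 3:
                   L          E          X          J
  init        0.1435   0.009184     0.1268    0.07776
  Δ       -7.3898e-04 -7.3898e-04   0.001108 7.3898e-04
  eq          0.1427   0.008445     0.1279     0.0785
  solve Keq expr → x = 3.6949e-04; check Q = 8.868

Q₀ = 2.3239e-04; Q < K (proceeds forward)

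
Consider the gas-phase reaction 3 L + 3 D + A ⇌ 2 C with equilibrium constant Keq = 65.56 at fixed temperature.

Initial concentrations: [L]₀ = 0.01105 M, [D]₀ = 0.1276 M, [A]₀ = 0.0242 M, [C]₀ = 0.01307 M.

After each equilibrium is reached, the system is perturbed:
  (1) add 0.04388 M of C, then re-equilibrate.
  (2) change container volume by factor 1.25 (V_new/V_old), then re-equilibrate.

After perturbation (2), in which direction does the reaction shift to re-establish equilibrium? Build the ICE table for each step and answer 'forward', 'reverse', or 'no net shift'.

Direction: reverse

Q₀ = 2.5182e+06 vs Keq = 65.56 ⇒ Q>K, reverse
Step 1:
                   L          D          A          C
  I          0.01105     0.1276     0.0242    0.01307
  C          0.01899    0.01899   0.006328   -0.01266
  E          0.03004     0.1466    0.03053 4.1328e-04
  solve Keq expr → x = -0.006328; check Q = 65.56
Then add 0.04388 M of C.
Step 2:
                   L          D          A          C
  I          0.03004     0.1466    0.03053    0.04429
  C          0.05959    0.05959    0.01986   -0.03973
  E          0.08963     0.2062    0.05039   0.004566
  solve Keq expr → x = -0.01986; check Q = 65.56
Then change container volume by factor 1.25 (V_new/V_old).
Step 3:
                   L          D          A          C
  I           0.0717     0.1649    0.04031   0.003653
  C         0.002111   0.002111 7.0366e-04  -0.001407
  E          0.07381     0.1671    0.04102   0.002245
  solve Keq expr → x = -7.0366e-04; check Q = 65.56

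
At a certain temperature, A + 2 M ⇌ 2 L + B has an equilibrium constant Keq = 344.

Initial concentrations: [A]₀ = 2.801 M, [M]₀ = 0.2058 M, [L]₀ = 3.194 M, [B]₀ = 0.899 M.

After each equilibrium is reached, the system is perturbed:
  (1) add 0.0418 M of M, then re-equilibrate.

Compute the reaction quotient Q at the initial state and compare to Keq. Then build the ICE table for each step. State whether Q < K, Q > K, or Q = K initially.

Q₀ = 77.31; Q < K (proceeds forward)

Q₀ = 77.31 vs Keq = 344 ⇒ Q<K, forward
Step 1:
                  A         M         L         B
  Initial     2.801    0.2058     3.194     0.899
  Change    -0.0507   -0.1014    0.1014    0.0507
  Equil        2.75    0.1044     3.295    0.9497
  solve Keq expr → x = 0.0507; check Q = 344
Then add 0.0418 M of M.
Step 2:
                  A         M         L         B
  Initial      2.75    0.1462     3.295    0.9497
  Change   -0.01955   -0.0391    0.0391   0.01955
  Equil       2.731    0.1071     3.334    0.9692
  solve Keq expr → x = 0.01955; check Q = 344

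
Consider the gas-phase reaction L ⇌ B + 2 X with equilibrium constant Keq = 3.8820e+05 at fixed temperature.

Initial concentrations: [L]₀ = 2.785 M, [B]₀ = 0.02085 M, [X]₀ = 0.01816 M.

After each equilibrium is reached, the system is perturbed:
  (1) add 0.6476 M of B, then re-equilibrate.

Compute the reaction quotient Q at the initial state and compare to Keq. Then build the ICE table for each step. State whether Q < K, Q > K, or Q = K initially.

Q₀ = 2.4690e-06; Q < K (proceeds forward)

Q₀ = 2.4690e-06 vs Keq = 3.8820e+05 ⇒ Q<K, forward
Step 1:
                   L          B          X
  init         2.785    0.02085    0.01816
  Δ           -2.785      2.785       5.57
  eq      2.2565e-04      2.806      5.588
  solve Keq expr → x = 2.785; check Q = 3.8820e+05
Then add 0.6476 M of B.
Step 2:
                   L          B          X
  init    2.2565e-04      3.453      5.588
  Δ       5.2071e-05 -5.2071e-05 -1.0414e-04
  eq      2.7772e-04      3.453      5.588
  solve Keq expr → x = -5.2071e-05; check Q = 3.8820e+05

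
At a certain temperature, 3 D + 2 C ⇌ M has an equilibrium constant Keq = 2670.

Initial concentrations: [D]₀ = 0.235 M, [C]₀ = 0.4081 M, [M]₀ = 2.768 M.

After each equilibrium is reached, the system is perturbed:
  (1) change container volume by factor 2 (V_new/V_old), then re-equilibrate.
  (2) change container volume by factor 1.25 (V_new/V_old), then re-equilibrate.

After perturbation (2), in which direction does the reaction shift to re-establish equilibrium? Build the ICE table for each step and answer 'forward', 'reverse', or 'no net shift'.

Direction: reverse

Q₀ = 1281 vs Keq = 2670 ⇒ Q<K, forward
Step 1:
                    D           C           M
  Initial       0.235      0.4081       2.768
  Change     -0.04183    -0.02789     0.01394
  Equil        0.1932      0.3802       2.782
  solve Keq expr → x = 0.01394; check Q = 2670
Then change container volume by factor 2 (V_new/V_old).
Step 2:
                    D           C           M
  Initial     0.09658      0.1901       1.391
  Change       0.1007     0.06715    -0.03358
  Equil        0.1973      0.2573       1.357
  solve Keq expr → x = -0.03358; check Q = 2670
Then change container volume by factor 1.25 (V_new/V_old).
Step 3:
                    D           C           M
  Initial      0.1578      0.2058       1.086
  Change      0.03807     0.02538    -0.01269
  Equil        0.1959      0.2312       1.073
  solve Keq expr → x = -0.01269; check Q = 2670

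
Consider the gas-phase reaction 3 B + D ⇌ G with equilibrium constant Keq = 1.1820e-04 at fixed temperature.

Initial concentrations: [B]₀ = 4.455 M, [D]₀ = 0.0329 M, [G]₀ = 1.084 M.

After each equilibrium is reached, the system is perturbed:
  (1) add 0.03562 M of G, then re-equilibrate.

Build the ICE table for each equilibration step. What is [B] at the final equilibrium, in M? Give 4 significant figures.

Q₀ = 0.3726 vs Keq = 1.1820e-04 ⇒ Q>K, reverse
Step 1:
                    B           D           G
  I             4.455      0.0329       1.084
  C              3.09        1.03       -1.03
  E             7.545       1.063     0.05397
  solve Keq expr → x = -1.03; check Q = 1.1820e-04
Then add 0.03562 M of G.
Step 2:
                    B           D           G
  I             7.545       1.063     0.08959
  C           0.09559     0.03186    -0.03186
  E             7.641       1.095     0.05772
  solve Keq expr → x = -0.03186; check Q = 1.1820e-04

[B]_eq = 7.641 M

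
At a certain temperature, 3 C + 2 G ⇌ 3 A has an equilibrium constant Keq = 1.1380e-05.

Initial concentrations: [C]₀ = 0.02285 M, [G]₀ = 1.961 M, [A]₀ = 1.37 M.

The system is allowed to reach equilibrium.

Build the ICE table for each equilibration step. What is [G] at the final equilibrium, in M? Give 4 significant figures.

[G]_eq = 2.834 M

Q₀ = 5.6046e+04 vs Keq = 1.1380e-05 ⇒ Q>K, reverse
Step 1:
                    C           G           A
  init        0.02285       1.961        1.37
  Δ              1.31      0.8733       -1.31
  eq            1.333       2.834     0.06004
  solve Keq expr → x = -0.4367; check Q = 1.1380e-05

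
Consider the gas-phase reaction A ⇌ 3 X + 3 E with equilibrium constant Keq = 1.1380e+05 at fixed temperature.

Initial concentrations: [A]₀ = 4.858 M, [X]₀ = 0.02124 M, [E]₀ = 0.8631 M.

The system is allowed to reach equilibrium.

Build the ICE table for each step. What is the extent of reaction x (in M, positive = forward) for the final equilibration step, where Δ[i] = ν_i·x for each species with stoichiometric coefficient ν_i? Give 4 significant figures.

Q₀ = 1.2682e-06 vs Keq = 1.1380e+05 ⇒ Q<K, forward
Step 1:
                    A           X           E
  I             4.858     0.02124      0.8631
  C            -2.528       7.584       7.584
  E              2.33       7.605       8.447
  solve Keq expr → x = 2.528; check Q = 1.1380e+05

x = 2.528 M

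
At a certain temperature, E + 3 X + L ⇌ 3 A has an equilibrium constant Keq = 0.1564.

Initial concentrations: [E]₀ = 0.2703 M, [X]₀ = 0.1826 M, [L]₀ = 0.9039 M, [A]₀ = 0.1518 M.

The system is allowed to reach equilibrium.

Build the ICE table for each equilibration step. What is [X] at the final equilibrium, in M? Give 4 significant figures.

Q₀ = 2.352 vs Keq = 0.1564 ⇒ Q>K, reverse
Step 1:
                   E          X          L          A
  Initial     0.2703     0.1826     0.9039     0.1518
  Change      0.0218     0.0654     0.0218    -0.0654
  Equil       0.2921      0.248     0.9257     0.0864
  solve Keq expr → x = -0.0218; check Q = 0.1564

[X]_eq = 0.248 M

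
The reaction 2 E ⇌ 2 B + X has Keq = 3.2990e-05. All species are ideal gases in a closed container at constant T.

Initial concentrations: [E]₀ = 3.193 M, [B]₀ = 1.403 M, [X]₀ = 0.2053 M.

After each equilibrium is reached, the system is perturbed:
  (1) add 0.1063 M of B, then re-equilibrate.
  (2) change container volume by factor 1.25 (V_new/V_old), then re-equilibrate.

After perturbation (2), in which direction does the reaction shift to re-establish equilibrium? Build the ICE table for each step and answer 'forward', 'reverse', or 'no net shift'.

Q₀ = 0.03964 vs Keq = 3.2990e-05 ⇒ Q>K, reverse
Step 1:
                    E           B           X
  Initial       3.193       1.403      0.2053
  Change       0.4097     -0.4097     -0.2049
  Equil         3.603      0.9933  4.3402e-04
  solve Keq expr → x = -0.2049; check Q = 3.2990e-05
Then add 0.1063 M of B.
Step 2:
                    E           B           X
  Initial       3.603         1.1  4.3402e-04
  Change   1.5945e-04 -1.5945e-04 -7.9727e-05
  Equil         3.603       1.099  3.5430e-04
  solve Keq expr → x = -7.9727e-05; check Q = 3.2990e-05
Then change container volume by factor 1.25 (V_new/V_old).
Step 3:
                    E           B           X
  Initial       2.882      0.8795  2.8344e-04
  Change  -1.4142e-04  1.4142e-04  7.0711e-05
  Equil         2.882      0.8797  3.5415e-04
  solve Keq expr → x = 7.0711e-05; check Q = 3.2990e-05

Direction: forward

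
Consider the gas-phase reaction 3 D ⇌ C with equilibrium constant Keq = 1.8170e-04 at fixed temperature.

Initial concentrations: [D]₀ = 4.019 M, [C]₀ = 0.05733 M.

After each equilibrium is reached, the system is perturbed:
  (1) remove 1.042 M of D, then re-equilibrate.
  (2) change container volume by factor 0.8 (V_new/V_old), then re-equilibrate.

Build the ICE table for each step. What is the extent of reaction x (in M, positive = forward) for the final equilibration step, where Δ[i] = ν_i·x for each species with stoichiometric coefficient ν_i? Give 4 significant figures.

x = 0.00383 M

Q₀ = 8.8314e-04 vs Keq = 1.8170e-04 ⇒ Q>K, reverse
Step 1:
                   D          C
  init         4.019    0.05733
  Δ            0.133   -0.04432
  eq           4.152    0.01301
  solve Keq expr → x = -0.04432; check Q = 1.8170e-04
Then remove 1.042 M of D.
Step 2:
                   D          C
  init          3.11    0.01301
  Δ          0.02226  -0.007422
  eq           3.132   0.005584
  solve Keq expr → x = -0.007422; check Q = 1.8170e-04
Then change container volume by factor 0.8 (V_new/V_old).
Step 3:
                   D          C
  init         3.915    0.00698
  Δ         -0.01149    0.00383
  eq           3.904    0.01081
  solve Keq expr → x = 0.00383; check Q = 1.8170e-04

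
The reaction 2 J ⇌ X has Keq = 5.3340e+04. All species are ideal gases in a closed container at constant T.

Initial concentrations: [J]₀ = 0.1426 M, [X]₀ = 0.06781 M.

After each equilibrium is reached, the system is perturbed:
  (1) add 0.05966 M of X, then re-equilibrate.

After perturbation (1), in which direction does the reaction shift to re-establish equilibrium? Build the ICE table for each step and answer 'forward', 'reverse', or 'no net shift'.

Direction: reverse

Q₀ = 3.335 vs Keq = 5.3340e+04 ⇒ Q<K, forward
Step 1:
                   J          X
  I           0.1426    0.06781
  C           -0.141    0.07049
  E          0.00161     0.1383
  solve Keq expr → x = 0.07049; check Q = 5.3340e+04
Then add 0.05966 M of X.
Step 2:
                   J          X
  I          0.00161      0.198
  C       3.1548e-04 -1.5774e-04
  E         0.001926     0.1978
  solve Keq expr → x = -1.5774e-04; check Q = 5.3340e+04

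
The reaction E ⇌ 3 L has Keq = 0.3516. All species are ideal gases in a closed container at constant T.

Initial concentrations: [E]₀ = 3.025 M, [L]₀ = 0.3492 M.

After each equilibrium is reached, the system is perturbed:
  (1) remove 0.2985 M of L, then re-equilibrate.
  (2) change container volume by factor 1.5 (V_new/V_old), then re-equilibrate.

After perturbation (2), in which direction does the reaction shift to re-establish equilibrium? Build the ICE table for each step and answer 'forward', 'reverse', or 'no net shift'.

Q₀ = 0.01408 vs Keq = 0.3516 ⇒ Q<K, forward
Step 1:
                    E           L
  init          3.025      0.3492
  Δ           -0.2156      0.6467
  eq            2.809      0.9959
  solve Keq expr → x = 0.2156; check Q = 0.3516
Then remove 0.2985 M of L.
Step 2:
                    E           L
  init          2.809      0.6974
  Δ          -0.09569      0.2871
  eq            2.714      0.9845
  solve Keq expr → x = 0.09569; check Q = 0.3516
Then change container volume by factor 1.5 (V_new/V_old).
Step 3:
                    E           L
  init          1.809      0.6563
  Δ          -0.06445      0.1934
  eq            1.745      0.8497
  solve Keq expr → x = 0.06445; check Q = 0.3516

Direction: forward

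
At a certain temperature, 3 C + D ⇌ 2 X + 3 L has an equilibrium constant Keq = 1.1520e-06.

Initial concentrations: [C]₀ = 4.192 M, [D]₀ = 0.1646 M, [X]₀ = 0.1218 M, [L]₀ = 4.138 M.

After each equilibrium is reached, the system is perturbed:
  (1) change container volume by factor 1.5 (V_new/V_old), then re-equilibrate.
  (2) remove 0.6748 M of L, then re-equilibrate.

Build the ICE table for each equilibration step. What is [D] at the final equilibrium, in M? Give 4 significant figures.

Q₀ = 0.08669 vs Keq = 1.1520e-06 ⇒ Q>K, reverse
Step 1:
                  C         D         X         L
  Initial     4.192    0.1646    0.1218     4.138
  Change     0.1818    0.0606   -0.1212   -0.1818
  Equil       4.374    0.2252 5.9209e-04     3.956
  solve Keq expr → x = -0.0606; check Q = 1.1520e-06
Then change container volume by factor 1.5 (V_new/V_old).
Step 2:
                  C         D         X         L
  Initial     2.916    0.1501 3.9473e-04     2.637
  Change  -1.3286e-04 -4.4286e-05 8.8572e-05 1.3286e-04
  Equil       2.916    0.1501 4.8330e-04     2.638
  solve Keq expr → x = 4.4286e-05; check Q = 1.1520e-06
Then remove 0.6748 M of L.
Step 3:
                  C         D         X         L
  Initial     2.916    0.1501 4.8330e-04     1.963
  Change  -4.0326e-04 -1.3442e-04 2.6884e-04 4.0326e-04
  Equil       2.915      0.15 7.5214e-04     1.963
  solve Keq expr → x = 1.3442e-04; check Q = 1.1520e-06

[D]_eq = 0.15 M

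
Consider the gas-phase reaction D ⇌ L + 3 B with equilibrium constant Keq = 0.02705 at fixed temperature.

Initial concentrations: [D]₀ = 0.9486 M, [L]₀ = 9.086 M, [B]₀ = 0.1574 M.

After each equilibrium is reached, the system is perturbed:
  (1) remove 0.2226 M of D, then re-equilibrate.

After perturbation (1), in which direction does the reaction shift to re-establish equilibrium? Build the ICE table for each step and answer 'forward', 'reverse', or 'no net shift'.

Direction: reverse

Q₀ = 0.03735 vs Keq = 0.02705 ⇒ Q>K, reverse
Step 1:
                   D          L          B
  Initial     0.9486      9.086     0.1574
  Change    0.005254  -0.005254   -0.01576
  Equil       0.9539      9.081     0.1416
  solve Keq expr → x = -0.005254; check Q = 0.02705
Then remove 0.2226 M of D.
Step 2:
                   D          L          B
  Initial     0.7313      9.081     0.1416
  Change    0.003919  -0.003919   -0.01176
  Equil       0.7352      9.077     0.1299
  solve Keq expr → x = -0.003919; check Q = 0.02705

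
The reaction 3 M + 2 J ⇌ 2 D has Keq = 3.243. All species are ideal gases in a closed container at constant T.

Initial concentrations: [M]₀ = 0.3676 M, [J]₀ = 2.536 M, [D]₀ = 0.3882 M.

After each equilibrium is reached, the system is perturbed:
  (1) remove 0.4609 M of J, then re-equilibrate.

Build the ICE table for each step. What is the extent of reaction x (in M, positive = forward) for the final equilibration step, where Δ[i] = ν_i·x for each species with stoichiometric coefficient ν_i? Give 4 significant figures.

Q₀ = 0.4717 vs Keq = 3.243 ⇒ Q<K, forward
Step 1:
                    M           J           D
  I            0.3676       2.536      0.3882
  C            -0.139    -0.09268     0.09268
  E            0.2286       2.443      0.4809
  solve Keq expr → x = 0.04634; check Q = 3.243
Then remove 0.4609 M of J.
Step 2:
                    M           J           D
  I            0.2286       1.982      0.4809
  C           0.02627     0.01751    -0.01751
  E            0.2549           2      0.4634
  solve Keq expr → x = -0.008755; check Q = 3.243

x = -0.008755 M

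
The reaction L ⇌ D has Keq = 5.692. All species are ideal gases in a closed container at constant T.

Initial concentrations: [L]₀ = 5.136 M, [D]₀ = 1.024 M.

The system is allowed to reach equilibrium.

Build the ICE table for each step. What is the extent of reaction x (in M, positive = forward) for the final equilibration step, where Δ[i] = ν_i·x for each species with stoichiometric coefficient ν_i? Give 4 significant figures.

x = 4.215 M

Q₀ = 0.1994 vs Keq = 5.692 ⇒ Q<K, forward
Step 1:
                    L           D
  I             5.136       1.024
  C            -4.215       4.215
  E            0.9205       5.239
  solve Keq expr → x = 4.215; check Q = 5.692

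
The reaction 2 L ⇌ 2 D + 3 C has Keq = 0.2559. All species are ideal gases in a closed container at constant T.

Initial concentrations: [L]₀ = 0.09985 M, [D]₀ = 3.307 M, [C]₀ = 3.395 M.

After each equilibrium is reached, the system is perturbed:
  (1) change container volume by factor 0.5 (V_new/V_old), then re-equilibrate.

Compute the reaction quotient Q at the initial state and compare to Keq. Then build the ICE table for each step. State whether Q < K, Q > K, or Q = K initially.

Q₀ = 4.2923e+04; Q > K (proceeds reverse)

Q₀ = 4.2923e+04 vs Keq = 0.2559 ⇒ Q>K, reverse
Step 1:
                  L         D         C
  Initial   0.09985     3.307     3.395
  Change      1.778    -1.778    -2.667
  Equil       1.878     1.529    0.7281
  solve Keq expr → x = -0.889; check Q = 0.2559
Then change container volume by factor 0.5 (V_new/V_old).
Step 2:
                  L         D         C
  Initial     3.756     3.058     1.456
  Change     0.4005   -0.4005   -0.6008
  Equil       4.156     2.658    0.8554
  solve Keq expr → x = -0.2003; check Q = 0.2559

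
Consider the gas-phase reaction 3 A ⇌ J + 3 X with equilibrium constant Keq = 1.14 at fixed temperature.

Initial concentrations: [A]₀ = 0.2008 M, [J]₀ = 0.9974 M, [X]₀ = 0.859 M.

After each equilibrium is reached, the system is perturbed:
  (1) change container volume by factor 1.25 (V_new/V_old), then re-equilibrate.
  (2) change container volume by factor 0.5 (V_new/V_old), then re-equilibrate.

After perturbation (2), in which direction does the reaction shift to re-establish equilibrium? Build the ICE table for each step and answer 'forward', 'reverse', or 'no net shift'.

Q₀ = 78.08 vs Keq = 1.14 ⇒ Q>K, reverse
Step 1:
                  A         J         X
  init       0.2008    0.9974     0.859
  Δ          0.3077   -0.1026   -0.3077
  eq         0.5085    0.8948    0.5513
  solve Keq expr → x = -0.1026; check Q = 1.14
Then change container volume by factor 1.25 (V_new/V_old).
Step 2:
                  A         J         X
  init       0.4068    0.7159     0.441
  Δ        -0.01521  0.005071   0.01521
  eq         0.3916    0.7209    0.4562
  solve Keq expr → x = 0.005071; check Q = 1.14
Then change container volume by factor 0.5 (V_new/V_old).
Step 3:
                  A         J         X
  init       0.7832     1.442    0.9125
  Δ         0.09468  -0.03156  -0.09468
  eq         0.8779      1.41    0.8178
  solve Keq expr → x = -0.03156; check Q = 1.14

Direction: reverse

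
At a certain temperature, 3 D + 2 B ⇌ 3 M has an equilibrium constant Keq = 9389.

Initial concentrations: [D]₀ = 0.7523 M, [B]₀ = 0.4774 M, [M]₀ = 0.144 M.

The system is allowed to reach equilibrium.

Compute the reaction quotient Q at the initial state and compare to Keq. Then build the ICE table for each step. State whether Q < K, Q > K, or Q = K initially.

Q₀ = 0.03077 vs Keq = 9389 ⇒ Q<K, forward
Step 1:
                    D           B           M
  init         0.7523      0.4774       0.144
  Δ           -0.5811     -0.3874      0.5811
  eq           0.1712     0.08998      0.7251
  solve Keq expr → x = 0.1937; check Q = 9389

Q₀ = 0.03077; Q < K (proceeds forward)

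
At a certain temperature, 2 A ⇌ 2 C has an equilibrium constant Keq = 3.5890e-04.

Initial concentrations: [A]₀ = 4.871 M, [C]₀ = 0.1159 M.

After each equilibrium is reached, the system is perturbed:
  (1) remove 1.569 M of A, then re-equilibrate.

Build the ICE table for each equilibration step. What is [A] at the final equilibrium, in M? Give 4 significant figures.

Q₀ = 5.6615e-04 vs Keq = 3.5890e-04 ⇒ Q>K, reverse
Step 1:
                   A          C
  init         4.871     0.1159
  Δ          0.02318   -0.02318
  eq           4.894    0.09272
  solve Keq expr → x = -0.01159; check Q = 3.5890e-04
Then remove 1.569 M of A.
Step 2:
                   A          C
  init         3.325    0.09272
  Δ          0.02917   -0.02917
  eq           3.354    0.06355
  solve Keq expr → x = -0.01459; check Q = 3.5890e-04

[A]_eq = 3.354 M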